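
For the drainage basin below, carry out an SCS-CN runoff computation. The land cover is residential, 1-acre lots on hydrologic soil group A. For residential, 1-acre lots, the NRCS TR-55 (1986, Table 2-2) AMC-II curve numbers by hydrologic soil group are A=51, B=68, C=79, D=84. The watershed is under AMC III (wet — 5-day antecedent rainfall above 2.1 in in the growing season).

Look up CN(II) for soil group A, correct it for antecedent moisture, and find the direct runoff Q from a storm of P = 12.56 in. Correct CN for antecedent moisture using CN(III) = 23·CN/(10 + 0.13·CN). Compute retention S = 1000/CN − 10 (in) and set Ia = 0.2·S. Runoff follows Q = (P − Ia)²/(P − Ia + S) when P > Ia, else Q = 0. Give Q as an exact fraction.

NRCS table: residential, 1-acre lots, soil group A → CN(II) = 51
CN(III) from CN(II)=51: (23·51)/(10 + 0.13·51) = 117300/1663 ≈ 70.535
Retention S: 1000/CN − 10 with CN=70.535 → S = 4900/1173 ≈ 4.177 in
Ia = 0.2S: 0.2·4.177 = 0.835 in (exactly 980/1173)
Excess rainfall: 12.560 − 0.835 = 11.725 in; P > Ia so Q > 0
Q = (343822/29325)²/((343822/29325) + 4900/1173) = (118213567684/859955625)/(466322/29325) = 59106783842/6837446325 in ≈ 8.645 in

Q = 59106783842/6837446325 in ≈ 8.645 in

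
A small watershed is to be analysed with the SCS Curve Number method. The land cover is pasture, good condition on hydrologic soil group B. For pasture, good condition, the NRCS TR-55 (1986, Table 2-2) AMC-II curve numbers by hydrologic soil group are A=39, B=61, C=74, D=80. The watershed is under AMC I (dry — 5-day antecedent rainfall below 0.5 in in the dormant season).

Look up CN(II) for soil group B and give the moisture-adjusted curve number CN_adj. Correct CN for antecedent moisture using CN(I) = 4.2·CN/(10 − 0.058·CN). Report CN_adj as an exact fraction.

NRCS table: pasture, good condition, soil group B → CN(II) = 61
Adjust CN=61 to AMC I: 4.2·61/(10 − 0.058·61) → (1281/5) ÷ (3231/500) = 42700/1077 ≈ 39.647

CN_adj = 42700/1077 ≈ 39.647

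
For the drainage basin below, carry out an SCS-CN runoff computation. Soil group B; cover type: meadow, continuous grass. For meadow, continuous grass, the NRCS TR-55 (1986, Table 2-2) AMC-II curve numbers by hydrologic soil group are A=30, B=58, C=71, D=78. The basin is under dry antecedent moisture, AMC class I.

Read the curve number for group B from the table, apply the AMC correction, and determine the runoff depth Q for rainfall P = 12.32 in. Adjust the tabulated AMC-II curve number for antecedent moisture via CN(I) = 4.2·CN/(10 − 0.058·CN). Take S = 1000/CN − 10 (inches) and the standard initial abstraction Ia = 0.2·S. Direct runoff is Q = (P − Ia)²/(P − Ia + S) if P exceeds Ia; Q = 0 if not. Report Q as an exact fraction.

NRCS table: meadow, continuous grass, soil group B → CN(II) = 58
Dry (AMC I): CN(I) = 4.2·58/(10 − 0.058·58) = (1218/5)/(1659/250) = 2900/79 ≈ 36.709
Retention S: 1000/CN − 10 with CN=36.709 → S = 500/29 ≈ 17.241 in
Ia = 0.2S: 0.2·17.241 = 3.448 in (exactly 100/29)
Excess rainfall: 12.320 − 3.448 = 8.872 in; P > Ia so Q > 0
Runoff Q = (P−Ia)²/(P−Ia+S) = (8.872)²/(8.872+17.241) = 10342656/3431425 ≈ 3.014 in

Q = 10342656/3431425 in ≈ 3.014 in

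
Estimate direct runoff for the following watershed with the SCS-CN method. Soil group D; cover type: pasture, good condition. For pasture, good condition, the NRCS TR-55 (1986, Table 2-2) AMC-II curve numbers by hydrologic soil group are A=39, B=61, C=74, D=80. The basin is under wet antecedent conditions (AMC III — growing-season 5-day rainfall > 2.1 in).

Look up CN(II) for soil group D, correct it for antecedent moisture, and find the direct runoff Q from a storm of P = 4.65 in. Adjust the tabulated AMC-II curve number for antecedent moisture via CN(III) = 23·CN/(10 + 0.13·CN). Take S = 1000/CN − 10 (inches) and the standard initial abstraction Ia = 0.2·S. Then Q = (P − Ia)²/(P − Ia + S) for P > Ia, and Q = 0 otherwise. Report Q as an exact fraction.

NRCS table: pasture, good condition, soil group D → CN(II) = 80
Adjust CN=80 to AMC III: 23·80/(10 + 0.13·80) → 1840 ÷ (102/5) = 4600/51 ≈ 90.196
S = 1000/(4600/51) − 10 = 25/23 in ≈ 1.087 in
Initial abstraction Ia = S/5 = (25/23)/5 = 5/23 ≈ 0.217 in
Excess rainfall: 4.650 − 0.217 = 4.433 in; P > Ia so Q > 0
Q = (2039/460)²/((2039/460) + 25/23) = (4157521/211600)/(2539/460) = 4157521/1167940 in ≈ 3.560 in

Q = 4157521/1167940 in ≈ 3.560 in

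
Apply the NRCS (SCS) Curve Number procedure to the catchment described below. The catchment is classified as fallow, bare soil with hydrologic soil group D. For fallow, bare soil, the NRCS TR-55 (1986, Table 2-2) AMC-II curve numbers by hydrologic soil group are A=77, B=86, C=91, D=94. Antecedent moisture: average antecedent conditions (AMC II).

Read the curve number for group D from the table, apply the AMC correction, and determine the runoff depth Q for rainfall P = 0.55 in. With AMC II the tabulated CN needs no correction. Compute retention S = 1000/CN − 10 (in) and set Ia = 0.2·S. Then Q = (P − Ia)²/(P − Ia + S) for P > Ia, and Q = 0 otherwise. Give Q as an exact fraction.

Q = 157609/937180 in ≈ 0.168 in

NRCS table: fallow, bare soil, soil group D → CN(II) = 94
Average conditions: CN = 94 (no AMC adjustment).
Retention S: 1000/CN − 10 with CN=94.000 → S = 30/47 ≈ 0.638 in
Ia = 0.2S: 0.2·0.638 = 0.128 in (exactly 6/47)
Excess rainfall: 0.550 − 0.128 = 0.422 in; P > Ia so Q > 0
Runoff Q = (P−Ia)²/(P−Ia+S) = (0.422)²/(0.422+0.638) = 157609/937180 ≈ 0.168 in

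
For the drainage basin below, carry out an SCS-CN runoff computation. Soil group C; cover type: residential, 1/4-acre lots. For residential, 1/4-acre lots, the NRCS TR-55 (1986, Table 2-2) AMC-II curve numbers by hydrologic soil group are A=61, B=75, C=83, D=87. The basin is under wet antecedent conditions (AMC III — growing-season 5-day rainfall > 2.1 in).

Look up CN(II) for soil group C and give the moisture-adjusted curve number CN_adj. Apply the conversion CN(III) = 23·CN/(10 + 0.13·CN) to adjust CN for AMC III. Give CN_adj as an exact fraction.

NRCS table: residential, 1/4-acre lots, soil group C → CN(II) = 83
Wet (AMC III): CN(III) = 23·83/(10 + 0.13·83) = 1909/(2079/100) = 190900/2079 ≈ 91.823

CN_adj = 190900/2079 ≈ 91.823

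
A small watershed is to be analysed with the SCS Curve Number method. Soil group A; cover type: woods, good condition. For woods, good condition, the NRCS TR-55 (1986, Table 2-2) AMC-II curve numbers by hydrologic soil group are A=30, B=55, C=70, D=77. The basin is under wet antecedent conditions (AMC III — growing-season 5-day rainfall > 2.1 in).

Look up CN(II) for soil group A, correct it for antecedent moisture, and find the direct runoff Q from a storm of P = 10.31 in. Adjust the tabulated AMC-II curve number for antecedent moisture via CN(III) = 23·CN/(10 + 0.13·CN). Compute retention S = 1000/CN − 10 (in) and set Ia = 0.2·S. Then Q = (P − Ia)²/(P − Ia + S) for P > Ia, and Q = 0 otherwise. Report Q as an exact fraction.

NRCS table: woods, good condition, soil group A → CN(II) = 30
CN(III) from CN(II)=30: (23·30)/(10 + 0.13·30) = 6900/139 ≈ 49.640
Max retention: S = 1000/(6900/139) − 10 = 700/69 in (≈ 10.145 in)
Initial abstraction Ia = S/5 = (700/69)/5 = 140/69 ≈ 2.029 in
P − Ia = 10.310 − 2.029 = 57139/6900 ≈ 8.281 in (> 0, runoff occurs)
Q = (57139/6900)²/((57139/6900) + 700/69) = (3264865321/47610000)/(127139/6900) = 3264865321/877259100 in ≈ 3.722 in

Q = 3264865321/877259100 in ≈ 3.722 in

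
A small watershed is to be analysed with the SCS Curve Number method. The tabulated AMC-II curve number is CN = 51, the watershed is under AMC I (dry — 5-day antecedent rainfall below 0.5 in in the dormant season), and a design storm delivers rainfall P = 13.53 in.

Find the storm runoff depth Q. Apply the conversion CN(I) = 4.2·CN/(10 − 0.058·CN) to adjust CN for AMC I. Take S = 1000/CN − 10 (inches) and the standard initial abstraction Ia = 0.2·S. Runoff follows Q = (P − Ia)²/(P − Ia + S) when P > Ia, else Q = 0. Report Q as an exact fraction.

CN(I) from CN(II)=51: (4.2·51)/(10 − 0.058·51) = 15300/503 ≈ 30.417
S = 1000/(15300/503) − 10 = 3500/153 in ≈ 22.876 in
Ia = 0.2·(3500/153) = 700/153 in ≈ 4.575 in
Excess rainfall: 13.530 − 4.575 = 8.955 in; P > Ia so Q > 0
Runoff Q = (P−Ia)²/(P−Ia+S) = (8.955)²/(8.955+22.876) = 18771466081/7451237700 ≈ 2.519 in

Q = 18771466081/7451237700 in ≈ 2.519 in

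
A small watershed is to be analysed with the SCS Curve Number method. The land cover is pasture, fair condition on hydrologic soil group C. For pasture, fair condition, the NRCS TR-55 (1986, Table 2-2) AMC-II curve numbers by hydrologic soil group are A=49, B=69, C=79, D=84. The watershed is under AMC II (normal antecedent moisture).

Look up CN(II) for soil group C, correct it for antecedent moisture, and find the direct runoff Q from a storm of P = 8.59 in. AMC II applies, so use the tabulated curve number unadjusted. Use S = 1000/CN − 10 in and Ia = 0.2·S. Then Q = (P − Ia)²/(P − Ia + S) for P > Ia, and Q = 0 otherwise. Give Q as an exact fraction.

Q = 4052722921/668821900 in ≈ 6.059 in

NRCS table: pasture, fair condition, soil group C → CN(II) = 79
AMC II — tabulated CN = 79 applies directly.
Retention S: 1000/CN − 10 with CN=79.000 → S = 210/79 ≈ 2.658 in
Initial abstraction Ia = S/5 = (210/79)/5 = 42/79 ≈ 0.532 in
Since P=8.590 > Ia=0.532: effective rainfall P−Ia = 63661/7900 in
Q: (63661/7900)² ÷ (84661/7900) = 4052722921/668821900 in (≈ 6.059 in)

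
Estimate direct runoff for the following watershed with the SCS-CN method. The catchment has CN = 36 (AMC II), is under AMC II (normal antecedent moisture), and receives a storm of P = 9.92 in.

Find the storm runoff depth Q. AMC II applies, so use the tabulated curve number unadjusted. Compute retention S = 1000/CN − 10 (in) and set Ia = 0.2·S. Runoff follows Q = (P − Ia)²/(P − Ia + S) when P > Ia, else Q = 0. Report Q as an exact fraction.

Q = 256328/152775 in ≈ 1.678 in

CN(II) = 36; AMC II needs no correction.
S = 1000/36 − 10 = 160/9 in ≈ 17.778 in
Initial abstraction Ia = S/5 = (160/9)/5 = 32/9 ≈ 3.556 in
P − Ia = 9.920 − 3.556 = 1432/225 ≈ 6.364 in (> 0, runoff occurs)
Q: (1432/225)² ÷ (5432/225) = 256328/152775 in (≈ 1.678 in)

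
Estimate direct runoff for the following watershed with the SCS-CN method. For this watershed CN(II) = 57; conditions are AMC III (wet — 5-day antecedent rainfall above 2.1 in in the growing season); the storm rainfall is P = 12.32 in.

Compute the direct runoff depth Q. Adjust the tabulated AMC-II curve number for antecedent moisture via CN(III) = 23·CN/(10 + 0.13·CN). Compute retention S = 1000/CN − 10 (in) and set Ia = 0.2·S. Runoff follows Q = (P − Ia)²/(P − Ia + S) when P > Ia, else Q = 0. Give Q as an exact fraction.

CN(III) from CN(II)=57: (23·57)/(10 + 0.13·57) = 131100/1741 ≈ 75.302
Max retention: S = 1000/(131100/1741) − 10 = 4300/1311 in (≈ 3.280 in)
Ia = 0.2S: 0.2·3.280 = 0.656 in (exactly 860/1311)
Excess rainfall: 12.320 − 0.656 = 11.664 in; P > Ia so Q > 0
Q = (382288/32775)²/((382288/32775) + 4300/1311) = (146144114944/1074200625)/(489788/32775) = 36536028736/4013200425 in ≈ 9.104 in

Q = 36536028736/4013200425 in ≈ 9.104 in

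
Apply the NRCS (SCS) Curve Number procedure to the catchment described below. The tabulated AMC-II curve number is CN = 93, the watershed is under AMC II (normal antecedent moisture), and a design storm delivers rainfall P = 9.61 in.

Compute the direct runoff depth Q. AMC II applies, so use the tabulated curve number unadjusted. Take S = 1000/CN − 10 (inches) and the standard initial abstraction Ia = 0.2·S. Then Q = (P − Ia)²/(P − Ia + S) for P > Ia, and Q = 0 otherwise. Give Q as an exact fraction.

Average conditions: CN = 93 (no AMC adjustment).
Retention S: 1000/CN − 10 with CN=93.000 → S = 70/93 ≈ 0.753 in
Ia = 0.2S: 0.2·0.753 = 0.151 in (exactly 14/93)
Since P=9.610 > Ia=0.151: effective rainfall P−Ia = 87973/9300 in
Runoff Q = (P−Ia)²/(P−Ia+S) = (9.459)²/(9.459+0.753) = 7739248729/883248900 ≈ 8.762 in

Q = 7739248729/883248900 in ≈ 8.762 in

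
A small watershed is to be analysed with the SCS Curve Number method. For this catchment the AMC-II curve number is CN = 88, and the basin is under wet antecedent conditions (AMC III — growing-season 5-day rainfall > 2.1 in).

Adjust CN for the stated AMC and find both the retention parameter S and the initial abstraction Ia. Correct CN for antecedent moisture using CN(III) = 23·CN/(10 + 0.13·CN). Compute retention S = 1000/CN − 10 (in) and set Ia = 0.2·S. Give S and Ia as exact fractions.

S = 150/253 in ≈ 0.593 in; Ia = 30/253 in ≈ 0.119 in

Adjust CN=88 to AMC III: 23·88/(10 + 0.13·88) → 2024 ÷ (536/25) = 6325/67 ≈ 94.403
Retention S: 1000/CN − 10 with CN=94.403 → S = 150/253 ≈ 0.593 in
Ia = 0.2S: 0.2·0.593 = 0.119 in (exactly 30/253)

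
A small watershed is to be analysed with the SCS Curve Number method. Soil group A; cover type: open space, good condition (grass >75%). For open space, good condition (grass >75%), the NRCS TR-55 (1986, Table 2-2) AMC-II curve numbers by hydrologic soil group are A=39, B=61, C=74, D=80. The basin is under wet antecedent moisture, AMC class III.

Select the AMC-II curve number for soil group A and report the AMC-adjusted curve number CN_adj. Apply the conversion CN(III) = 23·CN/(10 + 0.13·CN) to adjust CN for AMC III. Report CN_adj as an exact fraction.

NRCS table: open space, good condition (grass >75%), soil group A → CN(II) = 39
Adjust CN=39 to AMC III: 23·39/(10 + 0.13·39) → 897 ÷ (1507/100) = 89700/1507 ≈ 59.522

CN_adj = 89700/1507 ≈ 59.522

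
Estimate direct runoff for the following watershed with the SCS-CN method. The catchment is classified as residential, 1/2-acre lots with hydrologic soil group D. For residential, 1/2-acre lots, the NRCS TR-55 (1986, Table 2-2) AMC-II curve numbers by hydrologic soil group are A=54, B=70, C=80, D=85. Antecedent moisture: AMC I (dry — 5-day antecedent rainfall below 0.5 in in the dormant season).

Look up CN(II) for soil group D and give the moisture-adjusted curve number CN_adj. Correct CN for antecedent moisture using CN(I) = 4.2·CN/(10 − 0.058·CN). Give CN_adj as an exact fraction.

NRCS table: residential, 1/2-acre lots, soil group D → CN(II) = 85
Dry (AMC I): CN(I) = 4.2·85/(10 − 0.058·85) = 357/(507/100) = 11900/169 ≈ 70.414

CN_adj = 11900/169 ≈ 70.414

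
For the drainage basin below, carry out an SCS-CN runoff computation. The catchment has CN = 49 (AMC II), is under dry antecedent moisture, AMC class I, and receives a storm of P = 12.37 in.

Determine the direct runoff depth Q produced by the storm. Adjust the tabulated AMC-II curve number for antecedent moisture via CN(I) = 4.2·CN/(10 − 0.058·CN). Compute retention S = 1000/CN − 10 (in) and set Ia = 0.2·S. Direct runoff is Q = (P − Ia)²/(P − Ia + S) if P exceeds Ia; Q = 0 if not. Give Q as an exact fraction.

CN(I) from CN(II)=49: (4.2·49)/(10 − 0.058·49) = 34300/1193 ≈ 28.751
Max retention: S = 1000/(34300/1193) − 10 = 8500/343 in (≈ 24.781 in)
Initial abstraction Ia = S/5 = (8500/343)/5 = 1700/343 ≈ 4.956 in
Since P=12.370 > Ia=4.956: effective rainfall P−Ia = 254291/34300 in
Q: (254291/34300)² ÷ (1104291/34300) = 64663912681/37877181300 in (≈ 1.707 in)

Q = 64663912681/37877181300 in ≈ 1.707 in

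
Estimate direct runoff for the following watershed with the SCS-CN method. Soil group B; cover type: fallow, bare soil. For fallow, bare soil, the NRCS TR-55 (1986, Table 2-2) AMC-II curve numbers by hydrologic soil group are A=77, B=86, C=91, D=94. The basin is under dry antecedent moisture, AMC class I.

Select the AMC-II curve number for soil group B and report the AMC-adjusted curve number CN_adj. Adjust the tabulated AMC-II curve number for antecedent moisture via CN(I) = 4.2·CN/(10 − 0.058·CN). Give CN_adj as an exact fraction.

CN_adj = 12900/179 ≈ 72.067

NRCS table: fallow, bare soil, soil group B → CN(II) = 86
Adjust CN=86 to AMC I: 4.2·86/(10 − 0.058·86) → (1806/5) ÷ (1253/250) = 12900/179 ≈ 72.067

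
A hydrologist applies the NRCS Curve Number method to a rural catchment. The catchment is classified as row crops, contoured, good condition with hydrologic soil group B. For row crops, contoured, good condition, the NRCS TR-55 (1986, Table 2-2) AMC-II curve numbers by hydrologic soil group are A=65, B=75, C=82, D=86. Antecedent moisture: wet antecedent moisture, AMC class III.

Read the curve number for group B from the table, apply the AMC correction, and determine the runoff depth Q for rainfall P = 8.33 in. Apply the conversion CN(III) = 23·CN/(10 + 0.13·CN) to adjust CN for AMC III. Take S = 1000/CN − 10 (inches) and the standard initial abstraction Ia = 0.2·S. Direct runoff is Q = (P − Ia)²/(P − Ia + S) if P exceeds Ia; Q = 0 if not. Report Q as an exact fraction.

NRCS table: row crops, contoured, good condition, soil group B → CN(II) = 75
Wet (AMC III): CN(III) = 23·75/(10 + 0.13·75) = 1725/(79/4) = 6900/79 ≈ 87.342
Max retention: S = 1000/(6900/79) − 10 = 100/69 in (≈ 1.449 in)
Initial abstraction Ia = S/5 = (100/69)/5 = 20/69 ≈ 0.290 in
Since P=8.330 > Ia=0.290: effective rainfall P−Ia = 55477/6900 in
Q = (55477/6900)²/((55477/6900) + 100/69) = (3077697529/47610000)/(65477/6900) = 3077697529/451791300 in ≈ 6.812 in

Q = 3077697529/451791300 in ≈ 6.812 in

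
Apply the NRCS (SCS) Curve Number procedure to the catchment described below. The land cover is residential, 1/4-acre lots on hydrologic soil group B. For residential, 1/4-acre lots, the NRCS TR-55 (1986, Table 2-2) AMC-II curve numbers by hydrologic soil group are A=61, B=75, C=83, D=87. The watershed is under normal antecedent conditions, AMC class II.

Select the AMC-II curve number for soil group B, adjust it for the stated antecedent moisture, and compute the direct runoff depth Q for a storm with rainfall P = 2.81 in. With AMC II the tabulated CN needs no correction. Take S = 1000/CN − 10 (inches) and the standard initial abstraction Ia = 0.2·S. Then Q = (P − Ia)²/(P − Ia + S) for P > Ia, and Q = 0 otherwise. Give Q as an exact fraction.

Q = 413449/492900 in ≈ 0.839 in

NRCS table: residential, 1/4-acre lots, soil group B → CN(II) = 75
CN(II) = 75; AMC II needs no correction.
S = 1000/75 − 10 = 10/3 in ≈ 3.333 in
Ia = 0.2·(10/3) = 2/3 in ≈ 0.667 in
Excess rainfall: 2.810 − 0.667 = 2.143 in; P > Ia so Q > 0
Runoff Q = (P−Ia)²/(P−Ia+S) = (2.143)²/(2.143+3.333) = 413449/492900 ≈ 0.839 in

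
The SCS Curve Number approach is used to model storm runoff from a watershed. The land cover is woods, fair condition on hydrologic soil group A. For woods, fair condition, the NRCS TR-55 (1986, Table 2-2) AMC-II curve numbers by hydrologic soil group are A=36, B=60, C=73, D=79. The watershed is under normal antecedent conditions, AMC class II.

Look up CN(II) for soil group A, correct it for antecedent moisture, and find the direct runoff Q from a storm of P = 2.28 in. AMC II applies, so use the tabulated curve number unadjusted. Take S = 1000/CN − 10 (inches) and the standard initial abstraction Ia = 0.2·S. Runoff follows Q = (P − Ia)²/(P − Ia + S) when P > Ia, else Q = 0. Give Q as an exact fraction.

Q = 0 in ≈ 0.000 in

NRCS table: woods, fair condition, soil group A → CN(II) = 36
AMC II — tabulated CN = 36 applies directly.
Max retention: S = 1000/36 − 10 = 160/9 in (≈ 17.778 in)
Initial abstraction Ia = S/5 = (160/9)/5 = 32/9 ≈ 3.556 in
P = 2.280 ≤ Ia = 3.556 in: entire storm abstracted, Q = 0.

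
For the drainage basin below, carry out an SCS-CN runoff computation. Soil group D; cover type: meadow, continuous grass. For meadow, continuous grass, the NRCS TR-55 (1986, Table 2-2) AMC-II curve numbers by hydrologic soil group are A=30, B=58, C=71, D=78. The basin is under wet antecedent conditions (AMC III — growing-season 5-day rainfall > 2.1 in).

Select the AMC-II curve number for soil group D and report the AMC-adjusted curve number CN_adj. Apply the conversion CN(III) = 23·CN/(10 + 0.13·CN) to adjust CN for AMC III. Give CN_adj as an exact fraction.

NRCS table: meadow, continuous grass, soil group D → CN(II) = 78
Wet (AMC III): CN(III) = 23·78/(10 + 0.13·78) = 1794/(1007/50) = 89700/1007 ≈ 89.076

CN_adj = 89700/1007 ≈ 89.076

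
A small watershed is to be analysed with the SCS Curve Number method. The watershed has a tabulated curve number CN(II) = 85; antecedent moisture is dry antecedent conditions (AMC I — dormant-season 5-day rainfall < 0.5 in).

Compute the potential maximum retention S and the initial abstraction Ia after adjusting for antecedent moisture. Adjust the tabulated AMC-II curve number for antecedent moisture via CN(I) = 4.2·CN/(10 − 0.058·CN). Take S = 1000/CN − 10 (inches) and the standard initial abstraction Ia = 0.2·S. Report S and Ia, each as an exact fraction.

Adjust CN=85 to AMC I: 4.2·85/(10 − 0.058·85) → 357 ÷ (507/100) = 11900/169 ≈ 70.414
Retention S: 1000/CN − 10 with CN=70.414 → S = 500/119 ≈ 4.202 in
Ia = 0.2S: 0.2·4.202 = 0.840 in (exactly 100/119)

S = 500/119 in ≈ 4.202 in; Ia = 100/119 in ≈ 0.840 in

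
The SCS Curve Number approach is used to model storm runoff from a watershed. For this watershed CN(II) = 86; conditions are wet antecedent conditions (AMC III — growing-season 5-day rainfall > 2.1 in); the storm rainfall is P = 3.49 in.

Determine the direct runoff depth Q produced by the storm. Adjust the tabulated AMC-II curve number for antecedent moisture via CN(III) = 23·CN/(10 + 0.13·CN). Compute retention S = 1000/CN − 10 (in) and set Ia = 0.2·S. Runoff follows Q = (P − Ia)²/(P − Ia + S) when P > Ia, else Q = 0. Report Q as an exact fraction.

Adjust CN=86 to AMC III: 23·86/(10 + 0.13·86) → 1978 ÷ (1059/50) = 98900/1059 ≈ 93.390
Retention S: 1000/CN − 10 with CN=93.390 → S = 700/989 ≈ 0.708 in
Ia = 0.2·(700/989) = 140/989 in ≈ 0.142 in
Excess rainfall: 3.490 − 0.142 = 3.348 in; P > Ia so Q > 0
Q: (331161/98900)² ÷ (401161/98900) = 109667607921/39674822900 in (≈ 2.764 in)

Q = 109667607921/39674822900 in ≈ 2.764 in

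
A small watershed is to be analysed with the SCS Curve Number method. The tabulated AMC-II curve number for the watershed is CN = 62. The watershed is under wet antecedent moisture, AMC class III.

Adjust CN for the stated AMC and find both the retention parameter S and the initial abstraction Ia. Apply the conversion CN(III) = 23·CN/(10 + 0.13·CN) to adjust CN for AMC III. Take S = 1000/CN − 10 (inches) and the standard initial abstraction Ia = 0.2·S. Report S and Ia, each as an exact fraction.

S = 1900/713 in ≈ 2.665 in; Ia = 380/713 in ≈ 0.533 in

Wet (AMC III): CN(III) = 23·62/(10 + 0.13·62) = 1426/(903/50) = 71300/903 ≈ 78.959
Max retention: S = 1000/(71300/903) − 10 = 1900/713 in (≈ 2.665 in)
Initial abstraction Ia = S/5 = (1900/713)/5 = 380/713 ≈ 0.533 in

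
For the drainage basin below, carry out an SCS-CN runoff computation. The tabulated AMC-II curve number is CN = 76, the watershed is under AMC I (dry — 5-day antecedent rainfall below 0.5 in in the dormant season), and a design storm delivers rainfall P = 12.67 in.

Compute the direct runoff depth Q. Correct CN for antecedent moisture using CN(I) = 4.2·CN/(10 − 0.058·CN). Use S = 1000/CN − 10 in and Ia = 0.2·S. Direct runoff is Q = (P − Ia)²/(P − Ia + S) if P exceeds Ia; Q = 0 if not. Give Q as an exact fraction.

CN(I) from CN(II)=76: (4.2·76)/(10 − 0.058·76) = 13300/233 ≈ 57.082
S = 1000/(13300/233) − 10 = 1000/133 in ≈ 7.519 in
Initial abstraction Ia = S/5 = (1000/133)/5 = 200/133 ≈ 1.504 in
Since P=12.670 > Ia=1.504: effective rainfall P−Ia = 148511/13300 in
Q: (148511/13300)² ÷ (248511/13300) = 22055517121/3305196300 in (≈ 6.673 in)

Q = 22055517121/3305196300 in ≈ 6.673 in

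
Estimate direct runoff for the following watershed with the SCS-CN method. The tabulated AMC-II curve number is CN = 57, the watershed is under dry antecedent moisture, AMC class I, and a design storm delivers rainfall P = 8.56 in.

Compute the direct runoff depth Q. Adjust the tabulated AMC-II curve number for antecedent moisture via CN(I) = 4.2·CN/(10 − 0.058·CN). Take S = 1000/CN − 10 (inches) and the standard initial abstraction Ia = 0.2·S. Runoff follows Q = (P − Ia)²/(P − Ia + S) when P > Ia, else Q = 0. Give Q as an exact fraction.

Q = 11049600482/10266639075 in ≈ 1.076 in

Adjust CN=57 to AMC I: 4.2·57/(10 − 0.058·57) → (1197/5) ÷ (3347/500) = 119700/3347 ≈ 35.763
S = 1000/(119700/3347) − 10 = 21500/1197 in ≈ 17.962 in
Initial abstraction Ia = S/5 = (21500/1197)/5 = 4300/1197 ≈ 3.592 in
P − Ia = 8.560 − 3.592 = 148658/29925 ≈ 4.968 in (> 0, runoff occurs)
Runoff Q = (P−Ia)²/(P−Ia+S) = (4.968)²/(4.968+17.962) = 11049600482/10266639075 ≈ 1.076 in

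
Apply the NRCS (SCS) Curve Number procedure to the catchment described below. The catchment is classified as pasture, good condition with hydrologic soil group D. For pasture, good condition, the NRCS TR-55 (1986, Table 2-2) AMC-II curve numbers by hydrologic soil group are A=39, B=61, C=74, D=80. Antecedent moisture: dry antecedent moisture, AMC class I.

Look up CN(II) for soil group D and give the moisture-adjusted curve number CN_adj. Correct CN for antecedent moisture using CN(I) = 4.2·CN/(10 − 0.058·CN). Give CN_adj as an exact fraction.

CN_adj = 4200/67 ≈ 62.687

NRCS table: pasture, good condition, soil group D → CN(II) = 80
CN(I) from CN(II)=80: (4.2·80)/(10 − 0.058·80) = 4200/67 ≈ 62.687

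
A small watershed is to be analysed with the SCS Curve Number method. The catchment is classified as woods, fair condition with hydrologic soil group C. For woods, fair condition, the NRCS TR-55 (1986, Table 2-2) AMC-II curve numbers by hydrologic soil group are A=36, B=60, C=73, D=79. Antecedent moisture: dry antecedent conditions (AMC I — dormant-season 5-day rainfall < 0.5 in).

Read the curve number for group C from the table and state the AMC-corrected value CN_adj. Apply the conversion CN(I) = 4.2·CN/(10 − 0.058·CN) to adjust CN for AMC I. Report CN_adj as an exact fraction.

NRCS table: woods, fair condition, soil group C → CN(II) = 73
Adjust CN=73 to AMC I: 4.2·73/(10 − 0.058·73) → (1533/5) ÷ (2883/500) = 51100/961 ≈ 53.174

CN_adj = 51100/961 ≈ 53.174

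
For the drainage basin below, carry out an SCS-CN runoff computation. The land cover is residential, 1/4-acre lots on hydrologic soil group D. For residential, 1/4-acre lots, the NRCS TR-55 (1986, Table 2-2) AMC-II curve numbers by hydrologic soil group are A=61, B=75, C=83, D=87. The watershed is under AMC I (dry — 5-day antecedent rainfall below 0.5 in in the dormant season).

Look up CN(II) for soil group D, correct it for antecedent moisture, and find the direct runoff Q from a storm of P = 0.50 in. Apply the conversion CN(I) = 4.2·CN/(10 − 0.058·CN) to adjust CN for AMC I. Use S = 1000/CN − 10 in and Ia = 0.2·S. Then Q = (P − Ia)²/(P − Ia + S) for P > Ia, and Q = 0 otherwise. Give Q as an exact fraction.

Q = 0 in ≈ 0.000 in

NRCS table: residential, 1/4-acre lots, soil group D → CN(II) = 87
CN(I) from CN(II)=87: (4.2·87)/(10 − 0.058·87) = 182700/2477 ≈ 73.759
S = 1000/(182700/2477) − 10 = 6500/1827 in ≈ 3.558 in
Ia = 0.2S: 0.2·3.558 = 0.712 in (exactly 1300/1827)
P = 0.500 ≤ Ia = 0.712 in: entire storm abstracted, Q = 0.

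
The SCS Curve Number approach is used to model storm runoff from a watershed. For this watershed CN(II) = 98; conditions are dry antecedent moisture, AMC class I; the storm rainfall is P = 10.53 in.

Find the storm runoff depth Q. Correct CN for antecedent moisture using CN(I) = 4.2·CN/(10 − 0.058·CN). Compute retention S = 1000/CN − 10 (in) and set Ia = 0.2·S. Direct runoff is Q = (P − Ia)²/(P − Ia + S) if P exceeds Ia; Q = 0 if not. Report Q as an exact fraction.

Dry (AMC I): CN(I) = 4.2·98/(10 − 0.058·98) = (2058/5)/(1079/250) = 102900/1079 ≈ 95.366
S = 1000/(102900/1079) − 10 = 500/1029 in ≈ 0.486 in
Ia = 0.2S: 0.2·0.486 = 0.097 in (exactly 100/1029)
P − Ia = 10.530 − 0.097 = 1073537/102900 ≈ 10.433 in (> 0, runoff occurs)
Q = (1073537/102900)²/((1073537/102900) + 500/1029) = (1152481690369/10588410000)/(1123537/102900) = 1152481690369/115611957300 in ≈ 9.969 in

Q = 1152481690369/115611957300 in ≈ 9.969 in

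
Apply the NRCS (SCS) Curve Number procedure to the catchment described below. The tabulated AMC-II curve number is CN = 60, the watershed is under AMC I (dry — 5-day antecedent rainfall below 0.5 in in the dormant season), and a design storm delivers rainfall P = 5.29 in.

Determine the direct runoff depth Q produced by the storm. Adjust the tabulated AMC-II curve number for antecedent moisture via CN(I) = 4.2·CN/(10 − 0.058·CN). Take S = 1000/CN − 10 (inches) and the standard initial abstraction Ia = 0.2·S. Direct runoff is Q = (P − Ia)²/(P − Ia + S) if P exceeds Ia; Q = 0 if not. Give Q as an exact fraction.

Q = 177608929/713960100 in ≈ 0.249 in

Dry (AMC I): CN(I) = 4.2·60/(10 − 0.058·60) = 252/(163/25) = 6300/163 ≈ 38.650
Max retention: S = 1000/(6300/163) − 10 = 1000/63 in (≈ 15.873 in)
Ia = 0.2S: 0.2·15.873 = 3.175 in (exactly 200/63)
Since P=5.290 > Ia=3.175: effective rainfall P−Ia = 13327/6300 in
Q = (13327/6300)²/((13327/6300) + 1000/63) = (177608929/39690000)/(113327/6300) = 177608929/713960100 in ≈ 0.249 in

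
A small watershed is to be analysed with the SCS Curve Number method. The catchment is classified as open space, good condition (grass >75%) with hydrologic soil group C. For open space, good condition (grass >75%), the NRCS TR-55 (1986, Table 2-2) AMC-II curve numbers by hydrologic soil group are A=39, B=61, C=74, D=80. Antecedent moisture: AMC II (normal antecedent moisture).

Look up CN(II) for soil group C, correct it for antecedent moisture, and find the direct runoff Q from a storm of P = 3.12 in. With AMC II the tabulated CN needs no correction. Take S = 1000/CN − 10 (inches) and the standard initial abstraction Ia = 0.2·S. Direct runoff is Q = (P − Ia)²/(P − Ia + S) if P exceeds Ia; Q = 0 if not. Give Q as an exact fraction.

NRCS table: open space, good condition (grass >75%), soil group C → CN(II) = 74
CN(II) = 74; AMC II needs no correction.
Retention S: 1000/CN − 10 with CN=74.000 → S = 130/37 ≈ 3.514 in
Ia = 0.2S: 0.2·3.514 = 0.703 in (exactly 26/37)
P − Ia = 3.120 − 0.703 = 2236/925 ≈ 2.417 in (> 0, runoff occurs)
Runoff Q = (P−Ia)²/(P−Ia+S) = (2.417)²/(2.417+3.514) = 192296/195175 ≈ 0.985 in

Q = 192296/195175 in ≈ 0.985 in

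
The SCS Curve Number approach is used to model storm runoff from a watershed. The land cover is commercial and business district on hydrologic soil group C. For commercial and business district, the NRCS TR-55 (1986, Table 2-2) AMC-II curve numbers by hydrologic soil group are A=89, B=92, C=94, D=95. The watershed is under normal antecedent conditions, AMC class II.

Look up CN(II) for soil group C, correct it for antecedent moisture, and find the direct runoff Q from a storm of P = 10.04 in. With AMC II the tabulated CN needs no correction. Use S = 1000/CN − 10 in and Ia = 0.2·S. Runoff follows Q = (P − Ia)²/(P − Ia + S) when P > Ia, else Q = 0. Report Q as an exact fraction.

Q = 135652609/14566475 in ≈ 9.313 in

NRCS table: commercial and business district, soil group C → CN(II) = 94
CN(II) = 94; AMC II needs no correction.
S = 1000/94 − 10 = 30/47 in ≈ 0.638 in
Ia = 0.2S: 0.2·0.638 = 0.128 in (exactly 6/47)
Since P=10.040 > Ia=0.128: effective rainfall P−Ia = 11647/1175 in
Runoff Q = (P−Ia)²/(P−Ia+S) = (9.912)²/(9.912+0.638) = 135652609/14566475 ≈ 9.313 in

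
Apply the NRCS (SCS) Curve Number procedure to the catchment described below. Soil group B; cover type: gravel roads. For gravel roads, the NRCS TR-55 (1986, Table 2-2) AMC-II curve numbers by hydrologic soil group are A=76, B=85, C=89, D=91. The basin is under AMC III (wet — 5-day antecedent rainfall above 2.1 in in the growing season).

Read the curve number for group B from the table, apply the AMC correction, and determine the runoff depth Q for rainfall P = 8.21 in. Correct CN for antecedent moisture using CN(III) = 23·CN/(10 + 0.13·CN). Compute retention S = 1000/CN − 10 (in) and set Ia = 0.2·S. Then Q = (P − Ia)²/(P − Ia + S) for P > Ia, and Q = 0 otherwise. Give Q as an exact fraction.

Q = 99231930121/13489930100 in ≈ 7.356 in

NRCS table: gravel roads, soil group B → CN(II) = 85
Adjust CN=85 to AMC III: 23·85/(10 + 0.13·85) → 1955 ÷ (421/20) = 39100/421 ≈ 92.874
S = 1000/(39100/421) − 10 = 300/391 in ≈ 0.767 in
Ia = 0.2·(300/391) = 60/391 in ≈ 0.153 in
P − Ia = 8.210 − 0.153 = 315011/39100 ≈ 8.057 in (> 0, runoff occurs)
Q: (315011/39100)² ÷ (345011/39100) = 99231930121/13489930100 in (≈ 7.356 in)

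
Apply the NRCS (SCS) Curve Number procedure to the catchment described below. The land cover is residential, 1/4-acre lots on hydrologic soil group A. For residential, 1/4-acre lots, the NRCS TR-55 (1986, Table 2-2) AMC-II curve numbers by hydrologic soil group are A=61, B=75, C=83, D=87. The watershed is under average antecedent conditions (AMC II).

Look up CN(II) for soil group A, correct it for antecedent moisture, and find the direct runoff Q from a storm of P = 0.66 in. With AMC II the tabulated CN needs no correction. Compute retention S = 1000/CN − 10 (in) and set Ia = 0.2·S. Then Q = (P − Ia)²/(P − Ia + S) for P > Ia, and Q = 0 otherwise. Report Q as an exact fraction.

NRCS table: residential, 1/4-acre lots, soil group A → CN(II) = 61
Average conditions: CN = 61 (no AMC adjustment).
Max retention: S = 1000/61 − 10 = 390/61 in (≈ 6.393 in)
Ia = 0.2·(390/61) = 78/61 in ≈ 1.279 in
P = 0.660 ≤ Ia = 1.279 in: entire storm abstracted, Q = 0.

Q = 0 in ≈ 0.000 in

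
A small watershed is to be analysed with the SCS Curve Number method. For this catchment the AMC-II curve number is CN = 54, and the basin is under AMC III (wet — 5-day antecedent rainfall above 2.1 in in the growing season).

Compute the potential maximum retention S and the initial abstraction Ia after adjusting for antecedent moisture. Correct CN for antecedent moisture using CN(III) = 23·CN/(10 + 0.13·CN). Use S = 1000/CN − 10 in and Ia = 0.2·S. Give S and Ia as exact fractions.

S = 100/27 in ≈ 3.704 in; Ia = 20/27 in ≈ 0.741 in

Adjust CN=54 to AMC III: 23·54/(10 + 0.13·54) → 1242 ÷ (851/50) = 2700/37 ≈ 72.973
Retention S: 1000/CN − 10 with CN=72.973 → S = 100/27 ≈ 3.704 in
Ia = 0.2S: 0.2·3.704 = 0.741 in (exactly 20/27)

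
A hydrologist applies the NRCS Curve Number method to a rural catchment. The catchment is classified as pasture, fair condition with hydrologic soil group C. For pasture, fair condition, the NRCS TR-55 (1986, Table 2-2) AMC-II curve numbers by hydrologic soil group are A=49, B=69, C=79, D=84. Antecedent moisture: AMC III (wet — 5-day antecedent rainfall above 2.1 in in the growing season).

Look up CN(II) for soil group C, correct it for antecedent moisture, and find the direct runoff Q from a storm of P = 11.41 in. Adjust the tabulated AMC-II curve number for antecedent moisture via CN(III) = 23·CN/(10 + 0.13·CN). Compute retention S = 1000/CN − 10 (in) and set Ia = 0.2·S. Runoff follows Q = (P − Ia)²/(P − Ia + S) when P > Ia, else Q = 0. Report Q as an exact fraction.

Q = 589394464687/58175070700 in ≈ 10.131 in

NRCS table: pasture, fair condition, soil group C → CN(II) = 79
CN(III) from CN(II)=79: (23·79)/(10 + 0.13·79) = 181700/2027 ≈ 89.640
Retention S: 1000/CN − 10 with CN=89.640 → S = 2100/1817 ≈ 1.156 in
Initial abstraction Ia = S/5 = (2100/1817)/5 = 420/1817 ≈ 0.231 in
Excess rainfall: 11.410 − 0.231 = 11.179 in; P > Ia so Q > 0
Runoff Q = (P−Ia)²/(P−Ia+S) = (11.179)²/(11.179+1.156) = 589394464687/58175070700 ≈ 10.131 in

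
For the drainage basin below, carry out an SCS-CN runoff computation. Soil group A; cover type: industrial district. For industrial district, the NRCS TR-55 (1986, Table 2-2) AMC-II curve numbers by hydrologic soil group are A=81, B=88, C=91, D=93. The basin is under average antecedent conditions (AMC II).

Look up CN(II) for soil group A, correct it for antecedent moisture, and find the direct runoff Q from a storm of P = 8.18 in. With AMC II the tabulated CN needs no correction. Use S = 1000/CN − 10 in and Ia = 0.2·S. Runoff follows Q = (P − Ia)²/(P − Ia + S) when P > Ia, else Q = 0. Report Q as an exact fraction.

NRCS table: industrial district, soil group A → CN(II) = 81
AMC II — tabulated CN = 81 applies directly.
Retention S: 1000/CN − 10 with CN=81.000 → S = 190/81 ≈ 2.346 in
Ia = 0.2·(190/81) = 38/81 in ≈ 0.469 in
P − Ia = 8.180 − 0.469 = 31229/4050 ≈ 7.711 in (> 0, runoff occurs)
Q = (31229/4050)²/((31229/4050) + 190/81) = (975250441/16402500)/(40729/4050) = 975250441/164952450 in ≈ 5.912 in

Q = 975250441/164952450 in ≈ 5.912 in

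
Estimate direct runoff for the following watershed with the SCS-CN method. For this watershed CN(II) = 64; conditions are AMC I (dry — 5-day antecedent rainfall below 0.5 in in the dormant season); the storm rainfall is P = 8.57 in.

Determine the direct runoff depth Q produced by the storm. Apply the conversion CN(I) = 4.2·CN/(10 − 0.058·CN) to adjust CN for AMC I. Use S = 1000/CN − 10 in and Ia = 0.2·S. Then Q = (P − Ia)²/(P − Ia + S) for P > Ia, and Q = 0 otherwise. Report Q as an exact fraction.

Q = 4251844/2362325 in ≈ 1.800 in

Adjust CN=64 to AMC I: 4.2·64/(10 − 0.058·64) → (1344/5) ÷ (786/125) = 5600/131 ≈ 42.748
Max retention: S = 1000/(5600/131) − 10 = 375/28 in (≈ 13.393 in)
Ia = 0.2·(375/28) = 75/28 in ≈ 2.679 in
Excess rainfall: 8.570 − 2.679 = 5.891 in; P > Ia so Q > 0
Q: (1031/175)² ÷ (13499/700) = 4251844/2362325 in (≈ 1.800 in)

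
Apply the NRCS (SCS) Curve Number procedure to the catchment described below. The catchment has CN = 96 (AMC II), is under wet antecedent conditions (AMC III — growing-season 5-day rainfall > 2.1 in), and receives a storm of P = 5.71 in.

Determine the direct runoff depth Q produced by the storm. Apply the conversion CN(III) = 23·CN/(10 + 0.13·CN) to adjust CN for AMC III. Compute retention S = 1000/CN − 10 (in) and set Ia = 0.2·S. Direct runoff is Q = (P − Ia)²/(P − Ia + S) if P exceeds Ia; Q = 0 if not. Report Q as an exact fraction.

CN(III) from CN(II)=96: (23·96)/(10 + 0.13·96) = 27600/281 ≈ 98.221
Retention S: 1000/CN − 10 with CN=98.221 → S = 25/138 ≈ 0.181 in
Initial abstraction Ia = S/5 = (25/138)/5 = 5/138 ≈ 0.036 in
P − Ia = 5.710 − 0.036 = 39149/6900 ≈ 5.674 in (> 0, runoff occurs)
Runoff Q = (P−Ia)²/(P−Ia+S) = (5.674)²/(5.674+0.181) = 1532644201/278753100 ≈ 5.498 in

Q = 1532644201/278753100 in ≈ 5.498 in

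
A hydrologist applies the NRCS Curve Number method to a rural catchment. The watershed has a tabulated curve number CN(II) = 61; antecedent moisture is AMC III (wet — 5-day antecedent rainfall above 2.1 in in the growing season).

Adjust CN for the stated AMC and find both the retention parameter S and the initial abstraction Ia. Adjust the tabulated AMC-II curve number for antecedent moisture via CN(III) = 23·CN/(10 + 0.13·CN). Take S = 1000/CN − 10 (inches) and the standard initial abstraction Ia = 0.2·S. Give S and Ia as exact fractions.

CN(III) from CN(II)=61: (23·61)/(10 + 0.13·61) = 140300/1793 ≈ 78.249
S = 1000/(140300/1793) − 10 = 3900/1403 in ≈ 2.780 in
Ia = 0.2·(3900/1403) = 780/1403 in ≈ 0.556 in

S = 3900/1403 in ≈ 2.780 in; Ia = 780/1403 in ≈ 0.556 in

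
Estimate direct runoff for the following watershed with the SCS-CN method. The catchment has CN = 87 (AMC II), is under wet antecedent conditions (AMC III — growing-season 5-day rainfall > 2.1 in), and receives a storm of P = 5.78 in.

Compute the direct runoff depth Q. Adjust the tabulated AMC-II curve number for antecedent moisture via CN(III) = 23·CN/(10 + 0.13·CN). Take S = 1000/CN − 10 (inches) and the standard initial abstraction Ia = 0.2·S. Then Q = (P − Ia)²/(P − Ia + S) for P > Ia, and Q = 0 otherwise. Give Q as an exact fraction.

Q = 319551653521/63060414450 in ≈ 5.067 in

Adjust CN=87 to AMC III: 23·87/(10 + 0.13·87) → 2001 ÷ (2131/100) = 200100/2131 ≈ 93.900
Retention S: 1000/CN − 10 with CN=93.900 → S = 1300/2001 ≈ 0.650 in
Ia = 0.2S: 0.2·0.650 = 0.130 in (exactly 260/2001)
Excess rainfall: 5.780 − 0.130 = 5.650 in; P > Ia so Q > 0
Runoff Q = (P−Ia)²/(P−Ia+S) = (5.650)²/(5.650+0.650) = 319551653521/63060414450 ≈ 5.067 in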